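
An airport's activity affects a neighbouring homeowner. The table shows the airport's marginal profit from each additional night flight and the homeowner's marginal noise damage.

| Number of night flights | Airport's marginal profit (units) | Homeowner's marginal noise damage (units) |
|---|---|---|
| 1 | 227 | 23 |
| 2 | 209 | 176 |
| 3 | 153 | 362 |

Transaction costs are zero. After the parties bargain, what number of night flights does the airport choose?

2

Bargaining reaches the level where marginal profit last exceeds marginal noise damage.
That holds through level 2 (209 ≥ 176) but not at 3 (153 < 362).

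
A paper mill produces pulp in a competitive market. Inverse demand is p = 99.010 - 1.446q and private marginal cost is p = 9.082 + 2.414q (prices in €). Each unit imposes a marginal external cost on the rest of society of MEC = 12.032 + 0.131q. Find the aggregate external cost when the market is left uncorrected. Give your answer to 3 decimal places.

€315.866

Market equilibrium (private): 9.082 + 2.414q = 99.010 - 1.446q → q_m = 23.2974.
Total external cost = ∫₀^{q_m} (12.032 + 0.131q) dq = 12.032×23.2974 + ½×0.131×23.2974² = 315.8657.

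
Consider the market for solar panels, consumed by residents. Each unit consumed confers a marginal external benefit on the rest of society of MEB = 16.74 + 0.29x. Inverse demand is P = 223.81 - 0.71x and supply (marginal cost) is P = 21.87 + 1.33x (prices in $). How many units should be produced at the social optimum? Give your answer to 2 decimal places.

Social marginal benefit = demand + MEB = 240.55 - 0.42x.
Set SMB = MC: 240.55 - 0.42x = 21.87 + 1.33x → x* = 124.9600.

x* = 124.96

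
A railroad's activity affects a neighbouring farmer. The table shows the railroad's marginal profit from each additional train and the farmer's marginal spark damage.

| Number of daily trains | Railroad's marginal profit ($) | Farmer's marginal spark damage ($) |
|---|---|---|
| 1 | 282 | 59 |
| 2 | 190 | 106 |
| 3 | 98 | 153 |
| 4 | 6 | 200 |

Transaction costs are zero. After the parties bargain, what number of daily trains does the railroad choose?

2

Bargaining reaches the level where marginal profit last exceeds marginal spark damage.
That holds through level 2 (190 ≥ 106) but not at 3 (98 < 153).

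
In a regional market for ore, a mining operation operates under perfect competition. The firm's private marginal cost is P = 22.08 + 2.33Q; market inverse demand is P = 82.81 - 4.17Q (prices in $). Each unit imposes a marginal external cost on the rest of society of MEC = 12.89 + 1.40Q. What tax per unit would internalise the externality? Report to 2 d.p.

Social marginal cost = private MC + MEC = 34.97 + 3.73Q.
Set SMC = demand: 34.97 + 3.73Q = 82.81 - 4.17Q → Q* = 6.0557.
The Pigouvian tax equals MEC at Q*: 12.89 + 1.40×6.0557 = 21.3680.

tax = $21.37 per unit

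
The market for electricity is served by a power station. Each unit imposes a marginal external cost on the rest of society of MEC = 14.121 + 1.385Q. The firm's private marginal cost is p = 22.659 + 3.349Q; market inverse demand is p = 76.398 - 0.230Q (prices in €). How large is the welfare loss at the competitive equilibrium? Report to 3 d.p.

Market equilibrium (private): 22.659 + 3.349Q = 76.398 - 0.230Q → Q_m = 15.0151.
Social marginal cost = private MC + MEC = 36.780 + 4.734Q.
Set SMC = demand: 36.780 + 4.734Q = 76.398 - 0.230Q → Q* = 7.9811.
Height of the DWL triangle at Q_m is SMC(Q_m) − demand(Q_m) = MEC(Q_m) = 34.9169.
DWL = ½ × 7.0340 × 34.9169 = 122.8027.

DWL = €122.803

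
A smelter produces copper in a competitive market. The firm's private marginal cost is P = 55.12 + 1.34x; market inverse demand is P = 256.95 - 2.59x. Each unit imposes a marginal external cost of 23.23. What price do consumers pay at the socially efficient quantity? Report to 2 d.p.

P = 139.25

Social marginal cost = private MC + MEC = 78.35 + 1.34x.
Set SMC = demand: 78.35 + 1.34x = 256.95 - 2.59x → x* = 45.4453.
Consumer price on the demand curve at x*: 256.95 − 2.59×45.4453 = 139.2467.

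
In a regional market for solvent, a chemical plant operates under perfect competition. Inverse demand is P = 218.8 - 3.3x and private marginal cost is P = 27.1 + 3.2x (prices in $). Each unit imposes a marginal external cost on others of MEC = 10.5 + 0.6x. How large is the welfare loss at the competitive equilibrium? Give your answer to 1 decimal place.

DWL = $56.0

Market equilibrium (private): 27.1 + 3.2x = 218.8 - 3.3x → x_m = 29.4923.
Social marginal cost = private MC + MEC = 37.6 + 3.8x.
Set SMC = demand: 37.6 + 3.8x = 218.8 - 3.3x → x* = 25.5211.
The welfare-loss triangle has base |x_m − x*| and height MEC(x_m) (the vertical gap between SMC and demand is zero at x* and MEC at x_m).
DWL = ½ × 3.9712 × 28.1954 = 55.9848.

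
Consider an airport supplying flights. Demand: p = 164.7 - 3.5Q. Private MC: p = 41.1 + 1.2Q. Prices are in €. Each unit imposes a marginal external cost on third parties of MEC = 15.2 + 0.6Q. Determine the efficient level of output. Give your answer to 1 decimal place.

Social marginal cost = private MC + MEC = 56.3 + 1.8Q.
Set SMC = demand: 56.3 + 1.8Q = 164.7 - 3.5Q → Q* = 20.4528.

Q* = 20.5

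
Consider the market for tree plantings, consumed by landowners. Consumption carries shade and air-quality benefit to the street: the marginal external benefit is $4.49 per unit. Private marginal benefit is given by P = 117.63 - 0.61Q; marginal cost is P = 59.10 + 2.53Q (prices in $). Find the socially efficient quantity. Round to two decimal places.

Social marginal benefit = demand + MEB = 122.12 - 0.61Q.
Set SMB = MC: 122.12 - 0.61Q = 59.10 + 2.53Q → Q* = 20.0701.

Q* = 20.07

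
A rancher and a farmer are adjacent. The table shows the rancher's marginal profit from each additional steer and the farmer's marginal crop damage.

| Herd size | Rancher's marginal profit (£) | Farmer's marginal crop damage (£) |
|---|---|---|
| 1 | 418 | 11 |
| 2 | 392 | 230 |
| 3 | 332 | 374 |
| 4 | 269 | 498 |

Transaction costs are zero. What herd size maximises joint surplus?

2

Bargaining reaches the level where marginal profit last exceeds marginal crop damage.
That holds through level 2 (392 ≥ 230) but not at 3 (332 < 374).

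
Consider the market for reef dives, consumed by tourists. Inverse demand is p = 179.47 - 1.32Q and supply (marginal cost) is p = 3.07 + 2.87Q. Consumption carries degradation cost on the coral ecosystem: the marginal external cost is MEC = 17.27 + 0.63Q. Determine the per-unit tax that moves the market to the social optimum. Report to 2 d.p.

Social marginal benefit = demand − MEC = 162.20 - 1.95Q.
Set SMB = MC: 162.20 - 1.95Q = 3.07 + 2.87Q → Q* = 33.0145.
The Pigouvian tax equals MEC at Q*: 17.27 + 0.63×33.0145 = 38.0691.

tax = 38.07 per unit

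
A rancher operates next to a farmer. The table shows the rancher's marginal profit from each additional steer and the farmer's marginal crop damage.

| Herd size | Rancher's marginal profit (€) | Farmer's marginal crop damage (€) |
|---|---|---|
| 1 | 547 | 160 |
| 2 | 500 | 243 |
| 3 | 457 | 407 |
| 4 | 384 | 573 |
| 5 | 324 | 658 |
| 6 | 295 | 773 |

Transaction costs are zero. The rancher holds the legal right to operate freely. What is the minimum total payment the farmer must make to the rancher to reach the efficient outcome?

Left alone the rancher would choose level 6 (marginal profit stays positive).
Efficient level: k* = 3 (marginal profit ≥ marginal crop damage through 3).
The farmer must at least cover the rancher's forgone profit from cutting 6→3: 384 + 324 + 295 = 1003.

€1003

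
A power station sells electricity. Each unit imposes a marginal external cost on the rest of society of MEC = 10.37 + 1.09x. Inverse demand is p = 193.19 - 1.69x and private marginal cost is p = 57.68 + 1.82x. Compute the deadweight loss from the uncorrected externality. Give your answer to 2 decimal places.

DWL = 299.04

Market equilibrium (private): 57.68 + 1.82x = 193.19 - 1.69x → x_m = 38.6068.
Social marginal cost = private MC + MEC = 68.05 + 2.91x.
Set SMC = demand: 68.05 + 2.91x = 193.19 - 1.69x → x* = 27.2043.
Height of the DWL triangle at x_m is SMC(x_m) − demand(x_m) = MEC(x_m) = 52.4515.
DWL = ½ × 11.4025 × 52.4515 = 299.0391.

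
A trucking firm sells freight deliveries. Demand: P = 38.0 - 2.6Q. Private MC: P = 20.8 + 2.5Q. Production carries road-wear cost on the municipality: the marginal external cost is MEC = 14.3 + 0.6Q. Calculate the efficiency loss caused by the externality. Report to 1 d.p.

Market equilibrium (private): 20.8 + 2.5Q = 38.0 - 2.6Q → Q_m = 3.3725.
Social marginal cost = private MC + MEC = 35.1 + 3.1Q.
Set SMC = demand: 35.1 + 3.1Q = 38.0 - 2.6Q → Q* = 0.5088.
Between Q* and Q_m the wedge SMC − demand runs linearly from 0 to MEC(Q_m), so the loss is a triangle.
DWL = ½ × 2.8637 × 16.3235 = 23.3728.

DWL = 23.4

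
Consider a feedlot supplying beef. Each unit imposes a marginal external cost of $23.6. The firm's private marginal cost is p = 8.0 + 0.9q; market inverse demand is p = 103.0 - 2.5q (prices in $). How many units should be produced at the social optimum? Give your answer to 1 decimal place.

Social marginal cost = private MC + MEC = 31.6 + 0.9q.
Set SMC = demand: 31.6 + 0.9q = 103.0 - 2.5q → q* = 21.0000.

q* = 21.0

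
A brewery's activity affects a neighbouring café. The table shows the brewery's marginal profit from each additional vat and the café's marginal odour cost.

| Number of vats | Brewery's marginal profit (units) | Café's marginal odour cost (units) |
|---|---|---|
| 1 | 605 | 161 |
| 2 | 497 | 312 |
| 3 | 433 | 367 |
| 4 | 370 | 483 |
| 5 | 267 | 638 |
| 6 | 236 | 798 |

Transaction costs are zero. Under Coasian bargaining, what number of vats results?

3

Bargaining reaches the level where marginal profit last exceeds marginal odour cost.
That holds through level 3 (433 ≥ 367) but not at 4 (370 < 483).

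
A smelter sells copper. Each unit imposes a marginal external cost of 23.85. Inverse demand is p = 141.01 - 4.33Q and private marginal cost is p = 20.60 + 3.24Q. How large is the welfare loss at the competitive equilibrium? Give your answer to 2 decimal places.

Market equilibrium (private): 20.60 + 3.24Q = 141.01 - 4.33Q → Q_m = 15.9062.
Social marginal cost = private MC + MEC = 44.45 + 3.24Q.
Set SMC = demand: 44.45 + 3.24Q = 141.01 - 4.33Q → Q* = 12.7556.
The loss is the area between SMC and demand from Q* to Q_m; with linear curves that's a triangle of height MEC(Q_m).
DWL = ½ × 3.1506 × 23.8500 = 37.5709.

DWL = 37.57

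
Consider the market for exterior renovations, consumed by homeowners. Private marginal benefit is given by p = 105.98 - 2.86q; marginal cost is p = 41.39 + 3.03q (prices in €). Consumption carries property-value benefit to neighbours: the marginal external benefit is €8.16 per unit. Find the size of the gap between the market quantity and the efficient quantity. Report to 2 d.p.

1.39 units

Market equilibrium (private): 41.39 + 3.03q = 105.98 - 2.86q → q_m = 10.9660.
Social marginal benefit = demand + MEB = 114.14 - 2.86q.
Set SMB = MC: 114.14 - 2.86q = 41.39 + 3.03q → q* = 12.3514.
Gap = |10.9660 − 12.3514| = 1.3854.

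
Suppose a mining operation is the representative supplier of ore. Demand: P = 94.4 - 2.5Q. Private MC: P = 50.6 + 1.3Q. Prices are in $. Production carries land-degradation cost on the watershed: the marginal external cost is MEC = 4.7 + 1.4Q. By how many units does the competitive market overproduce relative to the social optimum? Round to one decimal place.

4.0 units

Market equilibrium (private): 50.6 + 1.3Q = 94.4 - 2.5Q → Q_m = 11.5263.
Social marginal cost = private MC + MEC = 55.3 + 2.7Q.
Set SMC = demand: 55.3 + 2.7Q = 94.4 - 2.5Q → Q* = 7.5192.
Gap = |11.5263 − 7.5192| = 4.0071.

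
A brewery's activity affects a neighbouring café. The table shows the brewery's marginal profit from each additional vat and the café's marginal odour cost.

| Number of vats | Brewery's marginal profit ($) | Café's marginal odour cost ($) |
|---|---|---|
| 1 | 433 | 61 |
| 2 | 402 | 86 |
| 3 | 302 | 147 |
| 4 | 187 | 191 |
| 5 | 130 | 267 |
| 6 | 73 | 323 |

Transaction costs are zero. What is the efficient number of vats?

3

Bargaining reaches the level where marginal profit last exceeds marginal odour cost.
That holds through level 3 (302 ≥ 147) but not at 4 (187 < 191).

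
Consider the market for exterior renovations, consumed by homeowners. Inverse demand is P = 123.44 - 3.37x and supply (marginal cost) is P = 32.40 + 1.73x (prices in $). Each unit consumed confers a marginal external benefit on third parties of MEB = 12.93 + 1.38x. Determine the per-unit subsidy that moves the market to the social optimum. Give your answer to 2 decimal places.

Social marginal benefit = demand + MEB = 136.37 - 1.99x.
Set SMB = MC: 136.37 - 1.99x = 32.40 + 1.73x → x* = 27.9489.
The Pigouvian subsidy equals MEB at x*: 12.93 + 1.38×27.9489 = 51.4995.

subsidy = $51.50 per unit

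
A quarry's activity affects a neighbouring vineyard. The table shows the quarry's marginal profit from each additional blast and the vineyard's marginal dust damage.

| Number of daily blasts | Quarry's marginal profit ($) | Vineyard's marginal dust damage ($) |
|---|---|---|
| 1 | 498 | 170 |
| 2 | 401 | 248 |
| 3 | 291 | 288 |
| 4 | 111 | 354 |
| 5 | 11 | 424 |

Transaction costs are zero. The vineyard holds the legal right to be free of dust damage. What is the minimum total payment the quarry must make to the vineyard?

Efficient level: marginal profit ≥ marginal dust damage through level 3, so k* = 3.
With the vineyard holding the right, the quarry must at least compensate total damage at k*: 170 + 248 + 288 = 706.

$706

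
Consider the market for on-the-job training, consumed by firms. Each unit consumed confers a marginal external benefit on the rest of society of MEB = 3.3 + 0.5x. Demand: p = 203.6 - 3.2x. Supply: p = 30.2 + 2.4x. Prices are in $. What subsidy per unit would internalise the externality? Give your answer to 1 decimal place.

subsidy = $20.6 per unit

Social marginal benefit = demand + MEB = 206.9 - 2.7x.
Set SMB = MC: 206.9 - 2.7x = 30.2 + 2.4x → x* = 34.6471.
The Pigouvian subsidy equals MEB at x*: 3.3 + 0.5×34.6471 = 20.6236.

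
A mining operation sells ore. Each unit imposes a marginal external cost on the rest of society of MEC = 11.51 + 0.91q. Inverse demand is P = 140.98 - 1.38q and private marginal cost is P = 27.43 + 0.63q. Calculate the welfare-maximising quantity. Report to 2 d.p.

q* = 34.95

Social marginal cost = private MC + MEC = 38.94 + 1.54q.
Set SMC = demand: 38.94 + 1.54q = 140.98 - 1.38q → q* = 34.9452.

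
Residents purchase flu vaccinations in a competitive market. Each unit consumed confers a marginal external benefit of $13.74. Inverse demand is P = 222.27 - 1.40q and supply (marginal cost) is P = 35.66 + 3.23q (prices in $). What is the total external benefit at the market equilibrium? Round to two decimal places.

$553.78

Market equilibrium (private): 35.66 + 3.23q = 222.27 - 1.40q → q_m = 40.3045.
Total external benefit = MEB × q_m = 13.74 × 40.3045 = 553.7838.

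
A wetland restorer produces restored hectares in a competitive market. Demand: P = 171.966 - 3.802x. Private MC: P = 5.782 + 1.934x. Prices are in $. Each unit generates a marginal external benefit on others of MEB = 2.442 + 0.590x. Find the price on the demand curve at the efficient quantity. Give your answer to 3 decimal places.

Social marginal cost = private MC − MEB = 3.340 + 1.344x.
Set SMC = demand: 3.340 + 1.344x = 171.966 - 3.802x → x* = 32.7684.
Consumer price on the demand curve at x*: 171.966 − 3.802×32.7684 = 47.3805.

P = $47.381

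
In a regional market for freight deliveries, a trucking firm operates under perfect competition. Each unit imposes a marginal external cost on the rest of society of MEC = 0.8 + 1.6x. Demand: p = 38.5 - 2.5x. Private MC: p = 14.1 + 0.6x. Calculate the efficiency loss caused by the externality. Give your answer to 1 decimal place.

Market equilibrium (private): 14.1 + 0.6x = 38.5 - 2.5x → x_m = 7.8710.
Social marginal cost = private MC + MEC = 14.9 + 2.2x.
Set SMC = demand: 14.9 + 2.2x = 38.5 - 2.5x → x* = 5.0213.
Height of the DWL triangle at x_m is SMC(x_m) − demand(x_m) = MEC(x_m) = 13.3935.
DWL = ½ × 2.8497 × 13.3935 = 19.0837.

DWL = 19.1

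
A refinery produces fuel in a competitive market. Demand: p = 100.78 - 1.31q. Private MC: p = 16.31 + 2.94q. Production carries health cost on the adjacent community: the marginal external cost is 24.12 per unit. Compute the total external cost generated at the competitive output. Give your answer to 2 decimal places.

479.39

Market equilibrium (private): 16.31 + 2.94q = 100.78 - 1.31q → q_m = 19.8753.
Total external cost = MEC × q_m = 24.12 × 19.8753 = 479.3922.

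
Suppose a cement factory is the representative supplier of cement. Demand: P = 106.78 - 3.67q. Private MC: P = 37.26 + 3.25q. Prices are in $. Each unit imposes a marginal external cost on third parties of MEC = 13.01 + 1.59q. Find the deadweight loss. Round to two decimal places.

DWL = $49.36

Market equilibrium (private): 37.26 + 3.25q = 106.78 - 3.67q → q_m = 10.0462.
Social marginal cost = private MC + MEC = 50.27 + 4.84q.
Set SMC = demand: 50.27 + 4.84q = 106.78 - 3.67q → q* = 6.6404.
The welfare-loss triangle has base |q_m − q*| and height MEC(q_m) (the vertical gap between SMC and demand is zero at q* and MEC at q_m).
DWL = ½ × 3.4058 × 28.9835 = 49.3560.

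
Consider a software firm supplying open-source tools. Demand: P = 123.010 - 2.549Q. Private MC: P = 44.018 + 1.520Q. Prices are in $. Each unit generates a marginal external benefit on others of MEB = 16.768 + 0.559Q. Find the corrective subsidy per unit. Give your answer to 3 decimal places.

subsidy = $32.019 per unit

Social marginal cost = private MC − MEB = 27.250 + 0.961Q.
Set SMC = demand: 27.250 + 0.961Q = 123.010 - 2.549Q → Q* = 27.2821.
The Pigouvian subsidy equals MEB at Q*: 16.768 + 0.559×27.2821 = 32.0187.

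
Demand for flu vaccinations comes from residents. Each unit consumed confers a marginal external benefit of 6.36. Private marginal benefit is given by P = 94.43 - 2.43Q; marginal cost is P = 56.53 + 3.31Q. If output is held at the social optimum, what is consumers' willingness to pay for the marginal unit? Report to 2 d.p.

Social marginal benefit = demand + MEB = 100.79 - 2.43Q.
Set SMB = MC: 100.79 - 2.43Q = 56.53 + 3.31Q → Q* = 7.7108.
Consumer price on the demand curve at Q*: 94.43 − 2.43×7.7108 = 75.6928.

P = 75.69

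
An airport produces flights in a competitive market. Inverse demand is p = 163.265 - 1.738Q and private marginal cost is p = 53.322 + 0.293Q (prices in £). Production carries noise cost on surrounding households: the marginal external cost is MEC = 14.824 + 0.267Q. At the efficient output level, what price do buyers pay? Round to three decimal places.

P = £91.326

Social marginal cost = private MC + MEC = 68.146 + 0.560Q.
Set SMC = demand: 68.146 + 0.560Q = 163.265 - 1.738Q → Q* = 41.3921.
Consumer price on the demand curve at Q*: 163.265 − 1.738×41.3921 = 91.3255.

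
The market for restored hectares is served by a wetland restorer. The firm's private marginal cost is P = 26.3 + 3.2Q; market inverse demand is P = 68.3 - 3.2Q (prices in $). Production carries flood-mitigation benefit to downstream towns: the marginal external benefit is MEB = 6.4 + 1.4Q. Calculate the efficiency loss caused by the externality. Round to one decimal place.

Market equilibrium (private): 26.3 + 3.2Q = 68.3 - 3.2Q → Q_m = 6.5625.
Social marginal cost = private MC − MEB = 19.9 + 1.8Q.
Set SMC = demand: 19.9 + 1.8Q = 68.3 - 3.2Q → Q* = 9.6800.
The welfare-loss triangle has base |Q_m − Q*| and height MEB(Q_m) (the vertical gap between SMC and demand is zero at Q* and MEB at Q_m).
DWL = ½ × 3.1175 × 15.5875 = 24.2970.

DWL = $24.3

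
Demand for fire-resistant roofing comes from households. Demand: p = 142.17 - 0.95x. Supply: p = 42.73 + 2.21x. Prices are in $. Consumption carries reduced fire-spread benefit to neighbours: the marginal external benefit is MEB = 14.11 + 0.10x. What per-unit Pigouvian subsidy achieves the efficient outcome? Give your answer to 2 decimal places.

subsidy = $17.82 per unit

Social marginal benefit = demand + MEB = 156.28 - 0.85x.
Set SMB = MC: 156.28 - 0.85x = 42.73 + 2.21x → x* = 37.1078.
The Pigouvian subsidy equals MEB at x*: 14.11 + 0.10×37.1078 = 17.8208.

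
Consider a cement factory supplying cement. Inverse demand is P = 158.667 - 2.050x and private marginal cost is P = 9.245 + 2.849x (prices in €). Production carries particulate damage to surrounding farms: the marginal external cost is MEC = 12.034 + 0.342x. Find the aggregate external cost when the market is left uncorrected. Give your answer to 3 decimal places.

Market equilibrium (private): 9.245 + 2.849x = 158.667 - 2.050x → x_m = 30.5005.
Total external cost = ∫₀^{x_m} (12.034 + 0.342x) dx = 12.034×30.5005 + ½×0.342×30.5005² = 526.1210.

€526.121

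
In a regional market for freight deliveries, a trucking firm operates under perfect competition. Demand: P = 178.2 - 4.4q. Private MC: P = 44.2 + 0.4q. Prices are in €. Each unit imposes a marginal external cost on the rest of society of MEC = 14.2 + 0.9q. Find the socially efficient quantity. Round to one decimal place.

Social marginal cost = private MC + MEC = 58.4 + 1.3q.
Set SMC = demand: 58.4 + 1.3q = 178.2 - 4.4q → q* = 21.0175.

q* = 21.0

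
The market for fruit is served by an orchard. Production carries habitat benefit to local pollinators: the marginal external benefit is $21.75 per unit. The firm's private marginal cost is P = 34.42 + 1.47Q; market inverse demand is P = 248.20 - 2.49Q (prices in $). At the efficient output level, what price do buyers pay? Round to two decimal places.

P = $100.10

Social marginal cost = private MC − MEB = 12.67 + 1.47Q.
Set SMC = demand: 12.67 + 1.47Q = 248.20 - 2.49Q → Q* = 59.4773.
Consumer price on the demand curve at Q*: 248.20 − 2.49×59.4773 = 100.1015.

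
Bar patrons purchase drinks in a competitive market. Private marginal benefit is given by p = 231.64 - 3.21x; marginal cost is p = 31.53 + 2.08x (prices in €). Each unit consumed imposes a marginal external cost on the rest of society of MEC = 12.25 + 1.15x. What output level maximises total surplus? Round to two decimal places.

x* = 29.17

Social marginal benefit = demand − MEC = 219.39 - 4.36x.
Set SMB = MC: 219.39 - 4.36x = 31.53 + 2.08x → x* = 29.1708.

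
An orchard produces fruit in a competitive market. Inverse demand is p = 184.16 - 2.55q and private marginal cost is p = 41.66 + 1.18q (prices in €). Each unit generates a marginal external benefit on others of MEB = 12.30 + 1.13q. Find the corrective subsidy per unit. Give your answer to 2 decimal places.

Social marginal cost = private MC − MEB = 29.36 + 0.05q.
Set SMC = demand: 29.36 + 0.05q = 184.16 - 2.55q → q* = 59.5385.
The Pigouvian subsidy equals MEB at q*: 12.30 + 1.13×59.5385 = 79.5785.

subsidy = €79.58 per unit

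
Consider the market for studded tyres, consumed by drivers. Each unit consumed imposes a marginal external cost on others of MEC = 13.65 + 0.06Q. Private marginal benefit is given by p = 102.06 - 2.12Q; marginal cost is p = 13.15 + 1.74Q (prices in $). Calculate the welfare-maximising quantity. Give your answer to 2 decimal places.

Social marginal benefit = demand − MEC = 88.41 - 2.18Q.
Set SMB = MC: 88.41 - 2.18Q = 13.15 + 1.74Q → Q* = 19.1990.

Q* = 19.20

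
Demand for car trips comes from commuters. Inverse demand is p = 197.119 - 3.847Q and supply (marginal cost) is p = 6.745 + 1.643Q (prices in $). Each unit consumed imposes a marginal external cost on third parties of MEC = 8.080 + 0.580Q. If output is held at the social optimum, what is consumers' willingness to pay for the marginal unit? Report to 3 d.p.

P = $81.586

Social marginal benefit = demand − MEC = 189.039 - 4.427Q.
Set SMB = MC: 189.039 - 4.427Q = 6.745 + 1.643Q → Q* = 30.0320.
Consumer price on the demand curve at Q*: 197.119 − 3.847×30.0320 = 81.5859.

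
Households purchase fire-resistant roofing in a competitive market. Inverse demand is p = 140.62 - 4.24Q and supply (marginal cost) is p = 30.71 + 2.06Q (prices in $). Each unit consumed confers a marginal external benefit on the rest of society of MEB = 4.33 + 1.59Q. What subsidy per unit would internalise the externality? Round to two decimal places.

subsidy = $42.90 per unit

Social marginal benefit = demand + MEB = 144.95 - 2.65Q.
Set SMB = MC: 144.95 - 2.65Q = 30.71 + 2.06Q → Q* = 24.2548.
The Pigouvian subsidy equals MEB at Q*: 4.33 + 1.59×24.2548 = 42.8951.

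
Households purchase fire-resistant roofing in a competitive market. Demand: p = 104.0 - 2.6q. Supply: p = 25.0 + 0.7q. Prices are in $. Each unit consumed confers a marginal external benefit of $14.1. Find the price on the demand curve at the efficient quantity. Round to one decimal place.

P = $30.6

Social marginal benefit = demand + MEB = 118.1 - 2.6q.
Set SMB = MC: 118.1 - 2.6q = 25.0 + 0.7q → q* = 28.2121.
Consumer price on the demand curve at q*: 104.0 − 2.6×28.2121 = 30.6485.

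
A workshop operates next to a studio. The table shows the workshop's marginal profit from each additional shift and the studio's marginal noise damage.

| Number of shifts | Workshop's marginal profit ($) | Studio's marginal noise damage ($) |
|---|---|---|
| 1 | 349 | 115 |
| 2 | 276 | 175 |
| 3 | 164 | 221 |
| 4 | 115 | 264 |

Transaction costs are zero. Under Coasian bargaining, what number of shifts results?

Bargaining reaches the level where marginal profit last exceeds marginal noise damage.
That holds through level 2 (276 ≥ 175) but not at 3 (164 < 221).

2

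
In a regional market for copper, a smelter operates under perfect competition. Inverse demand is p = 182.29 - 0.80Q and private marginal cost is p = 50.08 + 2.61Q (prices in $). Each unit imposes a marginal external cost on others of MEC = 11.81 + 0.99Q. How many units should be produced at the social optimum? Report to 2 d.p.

Q* = 27.36

Social marginal cost = private MC + MEC = 61.89 + 3.60Q.
Set SMC = demand: 61.89 + 3.60Q = 182.29 - 0.80Q → Q* = 27.3636.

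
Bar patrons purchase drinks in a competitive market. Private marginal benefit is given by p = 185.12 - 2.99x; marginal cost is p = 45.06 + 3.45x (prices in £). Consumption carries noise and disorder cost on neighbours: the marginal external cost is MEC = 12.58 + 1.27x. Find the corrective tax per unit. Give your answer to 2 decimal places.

tax = £33.58 per unit

Social marginal benefit = demand − MEC = 172.54 - 4.26x.
Set SMB = MC: 172.54 - 4.26x = 45.06 + 3.45x → x* = 16.5344.
The Pigouvian tax equals MEC at x*: 12.58 + 1.27×16.5344 = 33.5787.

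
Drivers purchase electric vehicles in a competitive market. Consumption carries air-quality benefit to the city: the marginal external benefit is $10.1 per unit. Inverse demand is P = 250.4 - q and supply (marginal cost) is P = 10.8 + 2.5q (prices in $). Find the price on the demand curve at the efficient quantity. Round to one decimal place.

P = $179.1

Social marginal benefit = demand + MEB = 260.5 - q.
Set SMB = MC: 260.5 - q = 10.8 + 2.5q → q* = 71.3429.
Consumer price on the demand curve at q*: 250.4 − 1.0×71.3429 = 179.0571.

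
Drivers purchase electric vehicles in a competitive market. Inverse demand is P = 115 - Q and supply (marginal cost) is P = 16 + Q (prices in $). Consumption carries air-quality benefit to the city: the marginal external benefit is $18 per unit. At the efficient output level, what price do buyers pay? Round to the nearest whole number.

P = $57

Social marginal benefit = demand + MEB = 133 - Q.
Set SMB = MC: 133 - Q = 16 + Q → Q* = 58.5000.
Consumer price on the demand curve at Q*: 115 − 1×58.5000 = 56.5000.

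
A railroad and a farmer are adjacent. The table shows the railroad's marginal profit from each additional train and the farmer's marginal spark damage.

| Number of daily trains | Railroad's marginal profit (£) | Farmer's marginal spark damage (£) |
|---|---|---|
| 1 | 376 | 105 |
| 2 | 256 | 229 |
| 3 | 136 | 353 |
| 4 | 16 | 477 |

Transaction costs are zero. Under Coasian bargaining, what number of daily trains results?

Bargaining reaches the level where marginal profit last exceeds marginal spark damage.
That holds through level 2 (256 ≥ 229) but not at 3 (136 < 353).

2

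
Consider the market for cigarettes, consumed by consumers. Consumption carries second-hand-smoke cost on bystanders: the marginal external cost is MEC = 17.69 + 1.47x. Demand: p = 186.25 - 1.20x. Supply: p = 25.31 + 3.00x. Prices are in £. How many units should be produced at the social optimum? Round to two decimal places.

Social marginal benefit = demand − MEC = 168.56 - 2.67x.
Set SMB = MC: 168.56 - 2.67x = 25.31 + 3.00x → x* = 25.2646.

x* = 25.26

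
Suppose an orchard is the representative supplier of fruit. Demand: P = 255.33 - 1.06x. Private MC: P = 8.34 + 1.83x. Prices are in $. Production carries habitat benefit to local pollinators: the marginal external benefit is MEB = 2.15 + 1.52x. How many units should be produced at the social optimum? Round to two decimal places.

x* = 181.85

Social marginal cost = private MC − MEB = 6.19 + 0.31x.
Set SMC = demand: 6.19 + 0.31x = 255.33 - 1.06x → x* = 181.8540.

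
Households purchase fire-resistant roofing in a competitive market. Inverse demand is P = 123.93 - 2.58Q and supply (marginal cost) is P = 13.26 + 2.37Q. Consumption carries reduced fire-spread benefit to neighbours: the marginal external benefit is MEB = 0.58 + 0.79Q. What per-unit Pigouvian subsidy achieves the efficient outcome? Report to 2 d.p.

subsidy = 21.71 per unit

Social marginal benefit = demand + MEB = 124.51 - 1.79Q.
Set SMB = MC: 124.51 - 1.79Q = 13.26 + 2.37Q → Q* = 26.7428.
The Pigouvian subsidy equals MEB at Q*: 0.58 + 0.79×26.7428 = 21.7068.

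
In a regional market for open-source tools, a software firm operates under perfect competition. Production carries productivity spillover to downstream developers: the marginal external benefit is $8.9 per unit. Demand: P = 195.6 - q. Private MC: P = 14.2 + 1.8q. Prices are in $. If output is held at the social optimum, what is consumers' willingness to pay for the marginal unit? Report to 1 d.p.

P = $127.6

Social marginal cost = private MC − MEB = 5.3 + 1.8q.
Set SMC = demand: 5.3 + 1.8q = 195.6 - q → q* = 67.9643.
Consumer price on the demand curve at q*: 195.6 − 1.0×67.9643 = 127.6357.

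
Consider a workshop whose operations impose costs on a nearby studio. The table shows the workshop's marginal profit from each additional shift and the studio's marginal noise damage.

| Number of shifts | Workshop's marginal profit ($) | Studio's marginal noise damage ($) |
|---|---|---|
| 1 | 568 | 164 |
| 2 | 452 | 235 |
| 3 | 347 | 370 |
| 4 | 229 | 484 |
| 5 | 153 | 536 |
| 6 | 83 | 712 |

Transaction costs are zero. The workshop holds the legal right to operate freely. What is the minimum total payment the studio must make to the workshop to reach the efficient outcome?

Left alone the workshop would choose level 6 (marginal profit stays positive).
Efficient level: k* = 2 (marginal profit ≥ marginal noise damage through 2).
The studio must at least cover the workshop's forgone profit from cutting 6→2: 347 + 229 + 153 + 83 = 812.

$812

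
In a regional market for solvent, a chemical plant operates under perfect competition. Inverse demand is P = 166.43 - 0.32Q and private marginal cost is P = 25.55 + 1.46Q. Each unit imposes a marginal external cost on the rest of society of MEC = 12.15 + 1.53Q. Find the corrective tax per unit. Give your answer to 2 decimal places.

tax = 71.65 per unit

Social marginal cost = private MC + MEC = 37.70 + 2.99Q.
Set SMC = demand: 37.70 + 2.99Q = 166.43 - 0.32Q → Q* = 38.8912.
The Pigouvian tax equals MEC at Q*: 12.15 + 1.53×38.8912 = 71.6535.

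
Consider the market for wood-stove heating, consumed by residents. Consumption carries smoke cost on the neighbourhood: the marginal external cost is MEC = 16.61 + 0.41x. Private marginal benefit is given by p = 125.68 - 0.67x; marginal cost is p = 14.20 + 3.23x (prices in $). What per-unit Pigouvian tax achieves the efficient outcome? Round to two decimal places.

tax = $25.63 per unit

Social marginal benefit = demand − MEC = 109.07 - 1.08x.
Set SMB = MC: 109.07 - 1.08x = 14.20 + 3.23x → x* = 22.0116.
The Pigouvian tax equals MEC at x*: 16.61 + 0.41×22.0116 = 25.6348.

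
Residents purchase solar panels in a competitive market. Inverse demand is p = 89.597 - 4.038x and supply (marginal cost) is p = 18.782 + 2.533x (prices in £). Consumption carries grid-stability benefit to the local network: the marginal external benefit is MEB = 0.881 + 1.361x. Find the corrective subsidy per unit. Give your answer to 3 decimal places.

Social marginal benefit = demand + MEB = 90.478 - 2.677x.
Set SMB = MC: 90.478 - 2.677x = 18.782 + 2.533x → x* = 13.7612.
The Pigouvian subsidy equals MEB at x*: 0.881 + 1.361×13.7612 = 19.6100.

subsidy = £19.610 per unit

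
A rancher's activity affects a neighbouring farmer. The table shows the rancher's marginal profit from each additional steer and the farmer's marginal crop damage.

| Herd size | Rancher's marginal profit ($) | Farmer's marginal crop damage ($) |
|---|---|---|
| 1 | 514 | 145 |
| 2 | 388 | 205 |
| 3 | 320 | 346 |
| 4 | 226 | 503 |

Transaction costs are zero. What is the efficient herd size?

Bargaining reaches the level where marginal profit last exceeds marginal crop damage.
That holds through level 2 (388 ≥ 205) but not at 3 (320 < 346).

2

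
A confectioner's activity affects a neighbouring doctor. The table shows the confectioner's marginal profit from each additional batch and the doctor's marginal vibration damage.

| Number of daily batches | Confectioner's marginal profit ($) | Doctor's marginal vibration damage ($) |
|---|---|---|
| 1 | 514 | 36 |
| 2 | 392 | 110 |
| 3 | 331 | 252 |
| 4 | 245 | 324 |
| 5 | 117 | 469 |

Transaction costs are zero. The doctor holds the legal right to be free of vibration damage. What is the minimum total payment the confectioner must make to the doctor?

Efficient level: marginal profit ≥ marginal vibration damage through level 3, so k* = 3.
With the doctor holding the right, the confectioner must at least compensate total damage at k*: 36 + 110 + 252 = 398.

$398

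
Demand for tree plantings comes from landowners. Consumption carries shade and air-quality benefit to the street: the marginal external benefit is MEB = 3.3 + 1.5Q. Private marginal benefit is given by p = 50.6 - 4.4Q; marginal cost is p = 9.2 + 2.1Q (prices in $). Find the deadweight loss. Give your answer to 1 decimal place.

DWL = $16.5

Market equilibrium (private): 9.2 + 2.1Q = 50.6 - 4.4Q → Q_m = 6.3692.
Social marginal benefit = demand + MEB = 53.9 - 2.9Q.
Set SMB = MC: 53.9 - 2.9Q = 9.2 + 2.1Q → Q* = 8.9400.
Height of the DWL triangle at Q_m is SMB(Q_m) − MC(Q_m) = MEB(Q_m) = 12.8538.
DWL = ½ × 2.5708 × 12.8538 = 16.5223.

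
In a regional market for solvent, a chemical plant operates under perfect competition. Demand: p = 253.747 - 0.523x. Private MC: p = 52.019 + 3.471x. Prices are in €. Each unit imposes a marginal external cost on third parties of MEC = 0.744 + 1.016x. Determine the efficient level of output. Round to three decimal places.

x* = 40.117

Social marginal cost = private MC + MEC = 52.763 + 4.487x.
Set SMC = demand: 52.763 + 4.487x = 253.747 - 0.523x → x* = 40.1166.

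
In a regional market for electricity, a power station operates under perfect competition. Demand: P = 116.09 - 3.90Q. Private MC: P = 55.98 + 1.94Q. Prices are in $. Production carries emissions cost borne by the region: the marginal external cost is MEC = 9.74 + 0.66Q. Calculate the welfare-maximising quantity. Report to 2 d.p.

Social marginal cost = private MC + MEC = 65.72 + 2.60Q.
Set SMC = demand: 65.72 + 2.60Q = 116.09 - 3.90Q → Q* = 7.7492.

Q* = 7.75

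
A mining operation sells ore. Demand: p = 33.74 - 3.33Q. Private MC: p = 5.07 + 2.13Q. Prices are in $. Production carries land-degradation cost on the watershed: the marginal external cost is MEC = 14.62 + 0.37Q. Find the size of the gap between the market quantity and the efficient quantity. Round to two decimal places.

Market equilibrium (private): 5.07 + 2.13Q = 33.74 - 3.33Q → Q_m = 5.2509.
Social marginal cost = private MC + MEC = 19.69 + 2.50Q.
Set SMC = demand: 19.69 + 2.50Q = 33.74 - 3.33Q → Q* = 2.4099.
Gap = |5.2509 − 2.4099| = 2.8410.

2.84 units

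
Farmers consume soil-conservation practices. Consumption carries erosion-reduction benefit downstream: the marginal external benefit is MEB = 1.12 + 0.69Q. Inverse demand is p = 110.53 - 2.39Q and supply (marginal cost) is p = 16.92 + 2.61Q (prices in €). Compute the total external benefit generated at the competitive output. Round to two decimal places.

€141.90

Market equilibrium (private): 16.92 + 2.61Q = 110.53 - 2.39Q → Q_m = 18.7220.
Total external benefit = ∫₀^{Q_m} (1.12 + 0.69Q) dQ = 1.12×18.7220 + ½×0.69×18.7220² = 141.8957.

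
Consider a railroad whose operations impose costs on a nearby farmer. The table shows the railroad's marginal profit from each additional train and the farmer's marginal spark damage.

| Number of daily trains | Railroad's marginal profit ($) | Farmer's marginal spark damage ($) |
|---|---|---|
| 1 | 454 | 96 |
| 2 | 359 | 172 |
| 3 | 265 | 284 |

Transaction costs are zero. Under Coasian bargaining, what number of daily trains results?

2

Bargaining reaches the level where marginal profit last exceeds marginal spark damage.
That holds through level 2 (359 ≥ 172) but not at 3 (265 < 284).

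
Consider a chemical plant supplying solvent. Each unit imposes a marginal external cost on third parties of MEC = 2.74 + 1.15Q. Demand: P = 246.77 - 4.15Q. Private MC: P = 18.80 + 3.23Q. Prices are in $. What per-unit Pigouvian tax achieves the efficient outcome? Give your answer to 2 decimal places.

tax = $33.11 per unit

Social marginal cost = private MC + MEC = 21.54 + 4.38Q.
Set SMC = demand: 21.54 + 4.38Q = 246.77 - 4.15Q → Q* = 26.4045.
The Pigouvian tax equals MEC at Q*: 2.74 + 1.15×26.4045 = 33.1052.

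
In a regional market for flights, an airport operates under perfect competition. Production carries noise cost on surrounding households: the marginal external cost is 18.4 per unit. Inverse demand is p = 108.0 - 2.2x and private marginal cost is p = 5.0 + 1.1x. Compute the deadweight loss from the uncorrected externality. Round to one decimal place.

Market equilibrium (private): 5.0 + 1.1x = 108.0 - 2.2x → x_m = 31.2121.
Social marginal cost = private MC + MEC = 23.4 + 1.1x.
Set SMC = demand: 23.4 + 1.1x = 108.0 - 2.2x → x* = 25.6364.
The loss is the area between SMC and demand from x* to x_m; with linear curves that's a triangle of height MEC(x_m).
DWL = ½ × 5.5757 × 18.4000 = 51.2964.

DWL = 51.3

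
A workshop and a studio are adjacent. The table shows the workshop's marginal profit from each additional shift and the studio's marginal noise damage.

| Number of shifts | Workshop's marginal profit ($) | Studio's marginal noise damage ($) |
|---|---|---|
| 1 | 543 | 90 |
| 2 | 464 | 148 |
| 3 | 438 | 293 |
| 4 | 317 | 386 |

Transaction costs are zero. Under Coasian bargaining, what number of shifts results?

Bargaining reaches the level where marginal profit last exceeds marginal noise damage.
That holds through level 3 (438 ≥ 293) but not at 4 (317 < 386).

3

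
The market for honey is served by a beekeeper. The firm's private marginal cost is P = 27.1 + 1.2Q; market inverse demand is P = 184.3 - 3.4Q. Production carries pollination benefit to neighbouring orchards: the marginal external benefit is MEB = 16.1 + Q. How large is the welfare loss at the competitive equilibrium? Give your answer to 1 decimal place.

Market equilibrium (private): 27.1 + 1.2Q = 184.3 - 3.4Q → Q_m = 34.1739.
Social marginal cost = private MC − MEB = 11.0 + 0.2Q.
Set SMC = demand: 11.0 + 0.2Q = 184.3 - 3.4Q → Q* = 48.1389.
The welfare-loss triangle has base |Q_m − Q*| and height MEB(Q_m) (the vertical gap between SMC and demand is zero at Q* and MEB at Q_m).
DWL = ½ × 13.9650 × 50.2739 = 351.0375.

DWL = 351.0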